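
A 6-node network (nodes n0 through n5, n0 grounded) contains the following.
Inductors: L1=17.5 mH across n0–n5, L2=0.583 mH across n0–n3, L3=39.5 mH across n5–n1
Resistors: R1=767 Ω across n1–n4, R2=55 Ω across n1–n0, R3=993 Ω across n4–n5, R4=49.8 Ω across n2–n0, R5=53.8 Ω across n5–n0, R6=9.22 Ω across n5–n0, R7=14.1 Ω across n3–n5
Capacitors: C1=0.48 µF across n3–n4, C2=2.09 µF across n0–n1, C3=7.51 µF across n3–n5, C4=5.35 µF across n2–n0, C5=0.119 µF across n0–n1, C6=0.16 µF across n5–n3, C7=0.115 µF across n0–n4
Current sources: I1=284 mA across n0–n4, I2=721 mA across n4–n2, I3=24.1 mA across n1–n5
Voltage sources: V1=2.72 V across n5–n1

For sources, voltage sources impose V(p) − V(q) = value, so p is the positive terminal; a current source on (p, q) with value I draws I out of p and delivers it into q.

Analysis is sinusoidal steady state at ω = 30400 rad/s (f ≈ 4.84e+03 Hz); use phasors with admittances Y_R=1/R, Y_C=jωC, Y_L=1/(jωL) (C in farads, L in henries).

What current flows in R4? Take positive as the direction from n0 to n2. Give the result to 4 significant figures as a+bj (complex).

Element admittances at ω=30400 rad/s:
  Y(L1) = 0.000-0.001880j S between n0,n5
  Y(R1) = 0.001304+0.000j S between n1,n4
  Y(C1) = 0.000+0.01459j S between n3,n4
  Y(L2) = 0.000-0.05642j S between n0,n3
  Y(C2) = 0.000+0.06354j S between n0,n1
  Y(C3) = 0.000+0.2283j S between n3,n5
  I1: injects 0.284 A into n4 (from n0)
  Y(R2) = 0.01818+0.000j S between n1,n0
  Y(R3) = 0.001007+0.000j S between n4,n5
  I2: injects 0.721 A into n2 (from n4)
  Y(R4) = 0.02008+0.000j S between n2,n0
  Y(C4) = 0.000+0.1626j S between n2,n0
  Y(L3) = 0.000-0.0008328j S between n5,n1
  Y(C5) = 0.000+0.003618j S between n0,n1
  Y(R5) = 0.01859+0.000j S between n5,n0
  I3: injects 0.0241 A into n5 (from n1)
  Y(C6) = 0.000+0.004864j S between n5,n3
  Y(R6) = 0.1085+0.000j S between n5,n0
  Y(C7) = 0.000+0.003496j S between n0,n4
  Y(R7) = 0.07092+0.000j S between n3,n5
  V1: constraint V(n5)−V(n1) = 2.72
Assemble and solve the 6×6 MNA system:
  V(n1)=-5.317+0.9335j  V(n2)=0.5391-4.367j  V(n3)=-4.248+2.497j  V(n4)=-6.611+25.86j  V(n5)=-2.597+0.9335j
  i(V1)=-0.1336-0.3703j

-0.01083+0.08768j A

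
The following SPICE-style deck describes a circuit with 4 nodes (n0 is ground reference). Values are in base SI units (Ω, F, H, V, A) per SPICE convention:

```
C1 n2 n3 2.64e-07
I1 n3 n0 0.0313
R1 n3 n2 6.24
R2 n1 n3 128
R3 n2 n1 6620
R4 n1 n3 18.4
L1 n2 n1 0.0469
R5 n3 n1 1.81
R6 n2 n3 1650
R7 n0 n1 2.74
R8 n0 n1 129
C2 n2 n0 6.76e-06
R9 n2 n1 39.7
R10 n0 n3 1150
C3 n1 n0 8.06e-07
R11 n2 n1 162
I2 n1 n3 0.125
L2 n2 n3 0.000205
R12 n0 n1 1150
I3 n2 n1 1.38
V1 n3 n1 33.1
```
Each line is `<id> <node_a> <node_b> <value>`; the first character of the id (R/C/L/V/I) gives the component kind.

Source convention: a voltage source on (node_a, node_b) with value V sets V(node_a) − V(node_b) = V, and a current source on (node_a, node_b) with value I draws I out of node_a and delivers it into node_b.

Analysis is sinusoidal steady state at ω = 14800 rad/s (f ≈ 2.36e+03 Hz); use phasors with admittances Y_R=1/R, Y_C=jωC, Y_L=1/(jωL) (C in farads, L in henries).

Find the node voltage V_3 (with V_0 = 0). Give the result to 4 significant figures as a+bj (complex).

Element admittances at ω=14800 rad/s:
  Y(C1) = 0.000+0.003907j S between n2,n3
  I1: injects 0.0313 A into n0 (from n3)
  Y(R1) = 0.1603+0.000j S between n3,n2
  Y(R2) = 0.007812+0.000j S between n1,n3
  Y(R3) = 0.0001511+0.000j S between n2,n1
  Y(R4) = 0.05435+0.000j S between n1,n3
  Y(L1) = 0.000-0.001441j S between n2,n1
  Y(R5) = 0.5525+0.000j S between n3,n1
  Y(R6) = 0.0006061+0.000j S between n2,n3
  Y(R7) = 0.3650+0.000j S between n0,n1
  Y(R8) = 0.007752+0.000j S between n0,n1
  Y(C2) = 0.000+0.1000j S between n2,n0
  Y(R9) = 0.02519+0.000j S between n2,n1
  Y(R10) = 0.0008696+0.000j S between n0,n3
  Y(C3) = 0.000+0.01193j S between n1,n0
  Y(R11) = 0.006173+0.000j S between n2,n1
  I2: injects 0.125 A into n3 (from n1)
  Y(L2) = 0.000-0.3296j S between n2,n3
  Y(R12) = 0.0008696+0.000j S between n0,n1
  I3: injects 1.38 A into n1 (from n2)
  V1: constraint V(n3)−V(n1) = 33.1
Assemble and solve the 4×4 MNA system:
  V(n1)=-5.967-7.070j  V(n2)=27.17-20.89j  V(n3)=27.13-7.070j
  i(V1)=-24.77-2.229j

27.13-7.070j V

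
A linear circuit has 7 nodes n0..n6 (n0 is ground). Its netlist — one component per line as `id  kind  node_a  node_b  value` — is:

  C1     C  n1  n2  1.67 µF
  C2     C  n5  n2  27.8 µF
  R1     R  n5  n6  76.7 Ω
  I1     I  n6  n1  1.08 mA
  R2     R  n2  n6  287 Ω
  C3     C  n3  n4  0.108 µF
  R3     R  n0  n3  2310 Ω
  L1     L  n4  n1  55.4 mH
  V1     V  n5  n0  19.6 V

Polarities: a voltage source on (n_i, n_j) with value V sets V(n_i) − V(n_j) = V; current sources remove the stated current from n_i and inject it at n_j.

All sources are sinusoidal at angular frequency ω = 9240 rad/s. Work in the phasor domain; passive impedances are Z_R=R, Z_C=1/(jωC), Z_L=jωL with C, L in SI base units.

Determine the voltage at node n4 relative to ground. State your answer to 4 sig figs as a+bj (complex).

20.45-3.629j V

Element admittances at ω=9240 rad/s:
  Y(C1) = 0.000+0.01543j S between n1,n2
  Y(C2) = 0.000+0.2569j S between n5,n2
  Y(R1) = 0.01304+0.000j S between n5,n6
  I1: injects 0.00108 A into n1 (from n6)
  Y(R2) = 0.003484+0.000j S between n2,n6
  Y(C3) = 0.000+0.0009979j S between n3,n4
  Y(R3) = 0.0004329+0.000j S between n0,n3
  Y(L1) = 0.000-0.001954j S between n4,n1
  V1: constraint V(n5)−V(n0) = 19.6
Assemble and solve the 7×7 MNA system:
  V(n1)=19.47+0.4778j  V(n2)=19.59+0.02783j  V(n3)=18.53+4.410j  V(n4)=20.45-3.629j  V(n5)=19.60+0.000j  V(n6)=19.53+0.005869j
  i(V1)=-0.008023-0.001909j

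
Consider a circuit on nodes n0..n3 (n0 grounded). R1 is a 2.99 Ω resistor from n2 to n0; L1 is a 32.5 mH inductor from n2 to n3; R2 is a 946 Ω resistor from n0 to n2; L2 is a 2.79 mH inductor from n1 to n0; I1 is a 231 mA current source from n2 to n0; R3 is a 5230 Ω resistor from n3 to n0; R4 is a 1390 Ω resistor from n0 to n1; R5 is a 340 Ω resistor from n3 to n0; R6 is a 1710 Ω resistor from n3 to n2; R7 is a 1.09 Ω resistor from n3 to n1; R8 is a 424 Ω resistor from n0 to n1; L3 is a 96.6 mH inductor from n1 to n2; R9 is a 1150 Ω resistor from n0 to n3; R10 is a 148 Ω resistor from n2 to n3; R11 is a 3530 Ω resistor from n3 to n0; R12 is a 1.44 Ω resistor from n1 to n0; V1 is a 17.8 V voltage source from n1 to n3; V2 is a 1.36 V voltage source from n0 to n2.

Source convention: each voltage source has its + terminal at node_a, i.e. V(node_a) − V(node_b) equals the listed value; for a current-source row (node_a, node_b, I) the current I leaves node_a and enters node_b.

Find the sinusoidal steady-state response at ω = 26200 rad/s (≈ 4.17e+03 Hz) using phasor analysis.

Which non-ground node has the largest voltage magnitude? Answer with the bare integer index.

3

MNA unknowns: 3 node voltages V₁..V_3 plus 2 source currents (V1, V2)
R1: Y=0.3344+0.000j on G[2,0]
L1: Y=0.000-0.001174j on G[2,3]
R2: Y=0.001057+0.000j on G[0,2]
L2: Y=0.000-0.01368j on G[1,0]
I1: z[2]−=0.231, z[0]+=0.231
R3: Y=0.0001912+0.000j on G[3,0]
R4: Y=0.0007194+0.000j on G[0,1]
R5: Y=0.002941+0.000j on G[3,0]
R6: Y=0.0005848+0.000j on G[3,2]
R7: Y=0.9174+0.000j on G[3,1]
R8: Y=0.002358+0.000j on G[0,1]
L3: Y=0.000-0.0003951j on G[1,2]
R9: Y=0.0008696+0.000j on G[0,3]
R10: Y=0.006757+0.000j on G[2,3]
R11: Y=0.0002833+0.000j on G[3,0]
R12: Y=0.6944+0.000j on G[1,0]
V1: row V1−V3=17.8, i_V1 at 1,3
V2: row V0−V2=1.36, i_V2 at 0,2
solve → V1=0.2782-0.02049j, V2=-1.360+0.000j, V3=-17.52-0.02049j
aux → i_V1=-16.52+0.01874j, i_V2=-0.1066-0.01818j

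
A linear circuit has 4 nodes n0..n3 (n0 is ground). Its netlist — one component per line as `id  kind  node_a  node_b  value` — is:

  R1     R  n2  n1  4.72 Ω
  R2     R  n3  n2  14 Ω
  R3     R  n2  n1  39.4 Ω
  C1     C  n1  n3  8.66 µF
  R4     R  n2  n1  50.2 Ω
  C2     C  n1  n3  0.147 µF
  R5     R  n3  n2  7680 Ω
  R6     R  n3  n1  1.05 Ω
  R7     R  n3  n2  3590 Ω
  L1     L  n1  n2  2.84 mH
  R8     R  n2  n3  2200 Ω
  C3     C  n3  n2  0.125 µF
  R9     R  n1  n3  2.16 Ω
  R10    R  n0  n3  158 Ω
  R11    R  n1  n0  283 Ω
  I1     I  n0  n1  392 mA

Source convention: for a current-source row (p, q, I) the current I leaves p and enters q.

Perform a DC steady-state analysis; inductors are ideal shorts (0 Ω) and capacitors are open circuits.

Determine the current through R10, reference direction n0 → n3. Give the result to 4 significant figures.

Apply KCL at each of the 3 non-ground nodes and solve the resulting linear system.
Node n1: branches {R1, R3, C1, R4, C2, R6, L1, R9, R11, I1} → V_1 = 39.85
Node n2: branches {R1, R2, R3, R4, R5, R7, L1, R8, C3} → V_2 = 39.85
Node n3: branches {R2, C1, C2, R5, R6, R7, R8, C3, R9, R10} → V_3 = 39.69
Source currents: i(L1)=0.01221

-0.2512 A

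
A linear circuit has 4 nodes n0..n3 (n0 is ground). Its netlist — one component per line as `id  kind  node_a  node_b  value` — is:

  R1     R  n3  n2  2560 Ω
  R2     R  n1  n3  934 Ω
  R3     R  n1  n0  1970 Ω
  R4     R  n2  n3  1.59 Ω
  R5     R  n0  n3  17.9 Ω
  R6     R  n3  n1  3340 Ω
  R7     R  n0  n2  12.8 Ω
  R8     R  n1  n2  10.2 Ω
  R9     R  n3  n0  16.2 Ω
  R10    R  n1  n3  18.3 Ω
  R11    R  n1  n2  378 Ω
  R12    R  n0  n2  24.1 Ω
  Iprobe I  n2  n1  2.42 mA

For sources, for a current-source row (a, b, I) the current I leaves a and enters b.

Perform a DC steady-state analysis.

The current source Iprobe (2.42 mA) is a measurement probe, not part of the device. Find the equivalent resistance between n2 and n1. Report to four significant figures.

R_eq = 6.538 Ω

Apply KCL at each of the 3 non-ground nodes and solve the resulting linear system.
Node n1: branches {R2, R3, R6, R8, R10, R11, Iprobe} → V_1 = 0.01520
Node n2: branches {R1, R4, R7, R8, R11, R12, Iprobe} → V_2 = -0.0006251
Node n3: branches {R1, R2, R4, R5, R6, R9, R10} → V_3 = 0.0005702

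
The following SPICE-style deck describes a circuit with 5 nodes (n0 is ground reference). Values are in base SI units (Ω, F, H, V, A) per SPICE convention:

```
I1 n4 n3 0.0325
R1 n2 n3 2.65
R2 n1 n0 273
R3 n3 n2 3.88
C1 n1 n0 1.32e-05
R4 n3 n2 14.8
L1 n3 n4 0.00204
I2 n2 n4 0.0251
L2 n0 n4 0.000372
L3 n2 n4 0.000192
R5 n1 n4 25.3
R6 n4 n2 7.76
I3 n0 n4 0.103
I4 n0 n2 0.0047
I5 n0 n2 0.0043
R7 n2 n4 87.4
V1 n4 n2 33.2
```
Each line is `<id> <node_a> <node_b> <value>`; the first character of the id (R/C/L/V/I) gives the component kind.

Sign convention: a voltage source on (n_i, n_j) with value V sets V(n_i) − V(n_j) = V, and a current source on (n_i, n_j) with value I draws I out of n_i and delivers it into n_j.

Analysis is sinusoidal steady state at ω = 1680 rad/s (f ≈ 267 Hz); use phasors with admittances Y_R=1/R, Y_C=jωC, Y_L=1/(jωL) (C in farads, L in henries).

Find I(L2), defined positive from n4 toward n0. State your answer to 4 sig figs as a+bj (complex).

Element admittances at ω=1680 rad/s:
  I1: injects 0.0325 A into n3 (from n4)
  Y(R1) = 0.3774+0.000j S between n2,n3
  Y(R2) = 0.003663+0.000j S between n1,n0
  Y(R3) = 0.2577+0.000j S between n3,n2
  Y(C1) = 0.000+0.02218j S between n1,n0
  Y(R4) = 0.06757+0.000j S between n3,n2
  Y(L1) = 0.000-0.2918j S between n3,n4
  I2: injects 0.0251 A into n4 (from n2)
  Y(L2) = 0.000-1.600j S between n0,n4
  Y(L3) = 0.000-3.100j S between n2,n4
  Y(R5) = 0.03953+0.000j S between n1,n4
  Y(R6) = 0.1289+0.000j S between n4,n2
  I3: injects 0.103 A into n4 (from n0)
  I4: injects 0.0047 A into n2 (from n0)
  I5: injects 0.0043 A into n2 (from n0)
  Y(R7) = 0.01144+0.000j S between n2,n4
  V1: constraint V(n4)−V(n2) = 33.2
Assemble and solve the 5×5 MNA system:
  V(n1)=0.02662+0.05098j  V(n2)=-33.20+0.07064j  V(n3)=-28.28-11.67j  V(n4)=0.0004857+0.07064j
  i(V1)=-8.101+111.2j

0.1130-0.0007771j A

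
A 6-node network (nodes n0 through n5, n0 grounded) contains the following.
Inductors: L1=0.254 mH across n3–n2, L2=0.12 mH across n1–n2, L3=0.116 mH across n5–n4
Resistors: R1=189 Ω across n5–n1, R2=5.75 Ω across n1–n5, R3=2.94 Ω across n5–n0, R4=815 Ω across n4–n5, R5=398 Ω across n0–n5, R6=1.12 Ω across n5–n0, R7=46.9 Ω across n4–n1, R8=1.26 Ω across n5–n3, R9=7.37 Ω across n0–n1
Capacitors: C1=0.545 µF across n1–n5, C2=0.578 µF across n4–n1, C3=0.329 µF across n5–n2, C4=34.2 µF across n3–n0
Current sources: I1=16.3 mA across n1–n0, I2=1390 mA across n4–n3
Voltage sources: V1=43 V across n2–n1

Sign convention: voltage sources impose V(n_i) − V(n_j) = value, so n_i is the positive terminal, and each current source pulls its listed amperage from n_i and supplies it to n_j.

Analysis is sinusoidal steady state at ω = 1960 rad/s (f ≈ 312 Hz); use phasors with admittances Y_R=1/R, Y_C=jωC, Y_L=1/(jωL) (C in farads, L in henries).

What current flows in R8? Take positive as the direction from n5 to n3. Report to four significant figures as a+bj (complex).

-10.64+1.741j A

MNA unknowns: 5 node voltages V₁..V_5 plus 1 source current (V1)
L1: Y=0.000-2.009j on G[3,2]
R1: Y=0.005291+0.000j on G[5,1]
C1: Y=0.000+0.001068j on G[1,5]
I1: z[1]−=0.0163, z[0]+=0.0163
C2: Y=0.000+0.001133j on G[4,1]
C3: Y=0.000+0.0006448j on G[5,2]
I2: z[4]−=1.39, z[3]+=1.39
R2: Y=0.1739+0.000j on G[1,5]
R3: Y=0.3401+0.000j on G[5,0]
R4: Y=0.001227+0.000j on G[4,5]
R5: Y=0.002513+0.000j on G[0,5]
L2: Y=0.000-4.252j on G[1,2]
R6: Y=0.8929+0.000j on G[5,0]
R7: Y=0.02132+0.000j on G[4,1]
C4: Y=0.000+0.06703j on G[3,0]
R8: Y=0.7937+0.000j on G[5,3]
L3: Y=0.000-4.398j on G[5,4]
R9: Y=0.1357+0.000j on G[0,1]
V1: row V2−V1=43, i_V1 at 2,1
solve → V1=-26.54+1.480j, V2=16.46+1.480j, V3=16.13-3.231j, V4=2.720-1.496j, V5=2.727-1.038j
aux → i_V1=-9.461+183.5j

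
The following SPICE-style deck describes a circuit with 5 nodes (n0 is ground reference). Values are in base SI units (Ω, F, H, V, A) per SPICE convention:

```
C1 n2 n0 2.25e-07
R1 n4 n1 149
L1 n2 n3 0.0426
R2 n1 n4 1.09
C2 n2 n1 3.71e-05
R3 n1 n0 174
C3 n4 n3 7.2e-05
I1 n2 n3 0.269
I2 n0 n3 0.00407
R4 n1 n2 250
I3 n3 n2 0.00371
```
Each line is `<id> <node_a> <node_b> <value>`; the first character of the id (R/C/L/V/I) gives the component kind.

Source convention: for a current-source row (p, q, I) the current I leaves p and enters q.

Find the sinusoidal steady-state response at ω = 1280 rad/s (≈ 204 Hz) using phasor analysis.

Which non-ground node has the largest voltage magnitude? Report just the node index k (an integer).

MNA unknowns: 4 node voltages V₁..V_4
C1: Y=0.000+0.0002880j on G[2,0]
R1: Y=0.006711+0.000j on G[4,1]
L1: Y=0.000-0.01834j on G[2,3]
R2: Y=0.9174+0.000j on G[1,4]
C2: Y=0.000+0.04749j on G[2,1]
R3: Y=0.005747+0.000j on G[1,0]
C3: Y=0.000+0.09216j on G[4,3]
I1: z[2]−=0.269, z[3]+=0.269
I2: z[0]−=0.00407, z[3]+=0.00407
R4: Y=0.004000+0.000j on G[1,2]
I3: z[3]−=0.00371, z[2]+=0.00371
solve → V1=1.355+0.06767j, V2=-1.350+12.91j, V3=2.876-6.666j, V4=2.035+0.1515j

2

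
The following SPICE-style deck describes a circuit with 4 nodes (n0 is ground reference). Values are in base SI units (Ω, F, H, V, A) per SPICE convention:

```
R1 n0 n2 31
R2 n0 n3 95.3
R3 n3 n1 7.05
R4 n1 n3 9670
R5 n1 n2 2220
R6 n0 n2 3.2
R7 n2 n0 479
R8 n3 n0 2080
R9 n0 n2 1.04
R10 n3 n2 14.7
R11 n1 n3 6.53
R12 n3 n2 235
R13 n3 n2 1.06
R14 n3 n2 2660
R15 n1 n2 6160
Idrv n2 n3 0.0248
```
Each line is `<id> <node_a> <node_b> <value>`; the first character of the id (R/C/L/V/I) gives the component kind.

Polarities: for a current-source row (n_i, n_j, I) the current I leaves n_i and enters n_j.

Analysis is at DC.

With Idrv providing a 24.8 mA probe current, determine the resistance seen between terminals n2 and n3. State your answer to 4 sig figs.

Element admittances at DC:
  Y(R1) = 0.03226 S between n0,n2
  Y(R2) = 0.01049 S between n0,n3
  Y(R3) = 0.1418 S between n3,n1
  Y(R4) = 0.0001034 S between n1,n3
  Y(R5) = 0.0004505 S between n1,n2
  Y(R6) = 0.3125 S between n0,n2
  Y(R7) = 0.002088 S between n2,n0
  Y(R8) = 0.0004808 S between n3,n0
  Y(R9) = 0.9615 S between n0,n2
  Y(R10) = 0.06803 S between n3,n2
  Y(R11) = 0.1531 S between n1,n3
  Y(R12) = 0.004255 S between n3,n2
  Y(R13) = 0.9434 S between n3,n2
  Y(R14) = 0.0003759 S between n3,n2
  Y(R15) = 0.0001623 S between n1,n2
  Idrv: injects 0.0248 A into n3 (from n2)
Assemble and solve the 3×3 MNA system:
  V(n1)=0.02388  V(n2)=-0.0002007  V(n3)=0.02393

R_eq = 0.9732 Ω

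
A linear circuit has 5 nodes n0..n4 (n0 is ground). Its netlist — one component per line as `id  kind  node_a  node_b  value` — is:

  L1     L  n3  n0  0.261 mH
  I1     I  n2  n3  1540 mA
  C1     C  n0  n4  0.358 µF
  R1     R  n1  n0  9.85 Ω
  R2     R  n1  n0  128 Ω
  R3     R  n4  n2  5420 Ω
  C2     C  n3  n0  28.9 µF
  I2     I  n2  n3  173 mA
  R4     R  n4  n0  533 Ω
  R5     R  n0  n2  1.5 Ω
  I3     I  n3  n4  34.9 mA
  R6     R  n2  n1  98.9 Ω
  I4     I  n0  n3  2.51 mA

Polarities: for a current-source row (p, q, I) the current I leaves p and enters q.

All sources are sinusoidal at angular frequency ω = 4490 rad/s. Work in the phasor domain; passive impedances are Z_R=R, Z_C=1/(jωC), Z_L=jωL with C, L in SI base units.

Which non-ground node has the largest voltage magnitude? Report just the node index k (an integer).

4

MNA unknowns: 4 node voltages V₁..V_4
L1: Y=0.000-0.8533j on G[3,0]
I1: z[2]−=1.54, z[3]+=1.54
C1: Y=0.000+0.001607j on G[0,4]
R1: Y=0.1015+0.000j on G[1,0]
R2: Y=0.007812+0.000j on G[1,0]
R3: Y=0.0001845+0.000j on G[4,2]
C2: Y=0.000+0.1298j on G[3,0]
I2: z[2]−=0.173, z[3]+=0.173
R4: Y=0.001876+0.000j on G[4,0]
R5: Y=0.6667+0.000j on G[0,2]
I3: z[3]−=0.0349, z[4]+=0.0349
R6: Y=0.01011+0.000j on G[2,1]
I4: z[0]−=0.00251, z[3]+=0.00251
solve → V1=-0.2142-0.0001872j, V2=-2.531-0.002211j, V3=0.000+2.323j, V4=10.39-8.104j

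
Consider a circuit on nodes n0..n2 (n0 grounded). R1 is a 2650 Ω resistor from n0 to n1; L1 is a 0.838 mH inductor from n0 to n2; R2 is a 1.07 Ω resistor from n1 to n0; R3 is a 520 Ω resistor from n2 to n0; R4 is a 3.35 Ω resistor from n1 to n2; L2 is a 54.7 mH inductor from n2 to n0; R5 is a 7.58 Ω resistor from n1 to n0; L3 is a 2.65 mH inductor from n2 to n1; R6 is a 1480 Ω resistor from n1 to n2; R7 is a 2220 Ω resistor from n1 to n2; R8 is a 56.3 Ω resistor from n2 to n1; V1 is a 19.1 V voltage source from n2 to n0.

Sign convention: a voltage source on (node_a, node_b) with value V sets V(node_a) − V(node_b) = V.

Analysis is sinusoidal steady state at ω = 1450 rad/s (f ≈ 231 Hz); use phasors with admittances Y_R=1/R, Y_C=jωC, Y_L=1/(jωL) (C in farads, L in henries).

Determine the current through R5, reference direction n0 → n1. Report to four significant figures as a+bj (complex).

Element admittances at ω=1450 rad/s:
  Y(R1) = 0.0003774+0.000j S between n0,n1
  Y(L1) = 0.000-0.8230j S between n0,n2
  Y(R2) = 0.9346+0.000j S between n1,n0
  Y(R3) = 0.001923+0.000j S between n2,n0
  Y(R4) = 0.2985+0.000j S between n1,n2
  Y(L2) = 0.000-0.01261j S between n2,n0
  Y(R5) = 0.1319+0.000j S between n1,n0
  Y(L3) = 0.000-0.2602j S between n2,n1
  Y(R6) = 0.0006757+0.000j S between n1,n2
  Y(R7) = 0.0004505+0.000j S between n1,n2
  Y(R8) = 0.01776+0.000j S between n2,n1
  V1: constraint V(n2)−V(n0) = 19.1
Assemble and solve the 3×3 MNA system:
  V(n1)=4.882-2.673j  V(n2)=19.10+0.000j
  i(V1)=-5.245+18.81j

-0.6440+0.3526j A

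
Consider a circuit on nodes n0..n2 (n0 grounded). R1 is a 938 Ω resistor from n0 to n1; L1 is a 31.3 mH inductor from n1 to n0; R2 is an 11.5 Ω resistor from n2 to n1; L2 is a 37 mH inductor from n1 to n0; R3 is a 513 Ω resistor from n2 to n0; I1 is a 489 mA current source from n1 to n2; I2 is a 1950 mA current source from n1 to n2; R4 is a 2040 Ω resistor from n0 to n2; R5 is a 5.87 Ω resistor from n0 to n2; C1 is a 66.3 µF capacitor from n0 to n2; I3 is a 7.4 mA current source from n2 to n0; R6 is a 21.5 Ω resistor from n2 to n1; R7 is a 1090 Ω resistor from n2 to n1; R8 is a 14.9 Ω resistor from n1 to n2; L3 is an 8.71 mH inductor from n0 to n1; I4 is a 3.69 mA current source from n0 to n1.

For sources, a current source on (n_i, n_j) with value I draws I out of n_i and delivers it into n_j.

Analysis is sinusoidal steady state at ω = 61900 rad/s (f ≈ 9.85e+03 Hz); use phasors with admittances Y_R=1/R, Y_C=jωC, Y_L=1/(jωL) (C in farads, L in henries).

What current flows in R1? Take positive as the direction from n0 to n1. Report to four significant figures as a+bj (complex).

MNA unknowns: 2 node voltages V₁..V_2
R1: Y=0.001066+0.000j on G[0,1]
L1: Y=0.000-0.0005161j on G[1,0]
R2: Y=0.08696+0.000j on G[2,1]
L2: Y=0.000-0.0004366j on G[1,0]
R3: Y=0.001949+0.000j on G[2,0]
I1: z[1]−=0.489, z[2]+=0.489
I2: z[1]−=1.95, z[2]+=1.95
R4: Y=0.0004902+0.000j on G[0,2]
R5: Y=0.1704+0.000j on G[0,2]
C1: Y=0.000+4.104j on G[0,2]
I3: z[2]−=0.0074, z[0]+=0.0074
R6: Y=0.04651+0.000j on G[2,1]
R7: Y=0.0009174+0.000j on G[2,1]
R8: Y=0.06711+0.000j on G[1,2]
L3: Y=0.000-0.001855j on G[0,1]
I4: z[0]−=0.00369, z[1]+=0.00369
solve → V1=-12.03-0.1694j, V2=-0.008072-0.002676j

0.01282+0.0001806j A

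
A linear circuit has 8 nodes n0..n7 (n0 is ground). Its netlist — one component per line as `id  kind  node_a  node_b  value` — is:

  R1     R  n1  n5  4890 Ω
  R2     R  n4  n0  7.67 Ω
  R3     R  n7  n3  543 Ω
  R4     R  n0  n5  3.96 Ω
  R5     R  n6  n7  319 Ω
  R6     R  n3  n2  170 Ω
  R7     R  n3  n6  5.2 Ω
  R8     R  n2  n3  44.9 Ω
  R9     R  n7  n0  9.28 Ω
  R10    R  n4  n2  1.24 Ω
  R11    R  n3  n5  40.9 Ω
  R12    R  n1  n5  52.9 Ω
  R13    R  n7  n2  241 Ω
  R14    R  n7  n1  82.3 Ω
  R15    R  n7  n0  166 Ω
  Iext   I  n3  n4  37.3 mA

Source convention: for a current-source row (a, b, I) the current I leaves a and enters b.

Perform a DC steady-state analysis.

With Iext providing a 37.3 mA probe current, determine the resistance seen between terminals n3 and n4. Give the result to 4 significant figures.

R_eq = 20.12 Ω

Element admittances at DC:
  Y(R1) = 0.0002045 S between n1,n5
  Y(R2) = 0.1304 S between n4,n0
  Y(R3) = 0.001842 S between n7,n3
  Y(R4) = 0.2525 S between n0,n5
  Y(R5) = 0.003135 S between n6,n7
  Y(R6) = 0.005882 S between n3,n2
  Y(R7) = 0.1923 S between n3,n6
  Y(R8) = 0.02227 S between n2,n3
  Y(R9) = 0.1078 S between n7,n0
  Y(R10) = 0.8065 S between n4,n2
  Y(R11) = 0.02445 S between n3,n5
  Y(R12) = 0.01890 S between n1,n5
  Y(R13) = 0.004149 S between n7,n2
  Y(R14) = 0.01215 S between n7,n1
  Y(R15) = 0.006024 S between n7,n0
  Iext: injects 0.0373 A into n4 (from n3)
Assemble and solve the 7×7 MNA system:
  V(n1)=-0.04235  V(n2)=0.09981  V(n3)=-0.6246  V(n4)=0.1257  V(n5)=-0.05431  V(n6)=-0.6150  V(n7)=-0.02353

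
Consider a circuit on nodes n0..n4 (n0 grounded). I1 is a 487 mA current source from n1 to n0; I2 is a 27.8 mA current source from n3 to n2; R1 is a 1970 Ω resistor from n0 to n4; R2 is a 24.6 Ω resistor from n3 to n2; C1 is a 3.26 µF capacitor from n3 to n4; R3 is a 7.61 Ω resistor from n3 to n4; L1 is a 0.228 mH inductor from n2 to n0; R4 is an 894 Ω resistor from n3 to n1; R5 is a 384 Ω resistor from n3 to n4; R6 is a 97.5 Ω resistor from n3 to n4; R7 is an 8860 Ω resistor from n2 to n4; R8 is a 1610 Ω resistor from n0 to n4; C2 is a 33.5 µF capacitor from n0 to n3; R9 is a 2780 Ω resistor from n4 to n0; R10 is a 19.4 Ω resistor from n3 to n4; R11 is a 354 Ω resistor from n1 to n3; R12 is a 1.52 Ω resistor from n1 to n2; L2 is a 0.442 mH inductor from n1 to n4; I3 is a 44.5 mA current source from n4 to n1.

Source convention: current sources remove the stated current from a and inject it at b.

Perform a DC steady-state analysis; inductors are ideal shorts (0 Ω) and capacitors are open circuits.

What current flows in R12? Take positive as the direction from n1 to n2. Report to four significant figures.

-0.4841 A

Apply KCL at each of the 4 non-ground nodes and solve the resulting linear system.
Node n1: branches {I1, R4, R11, R12, L2, I3} → V_1 = -0.7358
Node n2: branches {I2, R2, L1, R7, R12} → V_2 = 0.000
Node n3: branches {I2, R2, C1, R3, R4, R5, R6, C2, R10, R11} → V_3 = -0.7270
Node n4: branches {R1, C1, R3, R5, R6, R7, R8, R9, R10, L2, I3} → V_4 = -0.7358
Source currents: i(L1)=-0.4859, i(L2)=0.04160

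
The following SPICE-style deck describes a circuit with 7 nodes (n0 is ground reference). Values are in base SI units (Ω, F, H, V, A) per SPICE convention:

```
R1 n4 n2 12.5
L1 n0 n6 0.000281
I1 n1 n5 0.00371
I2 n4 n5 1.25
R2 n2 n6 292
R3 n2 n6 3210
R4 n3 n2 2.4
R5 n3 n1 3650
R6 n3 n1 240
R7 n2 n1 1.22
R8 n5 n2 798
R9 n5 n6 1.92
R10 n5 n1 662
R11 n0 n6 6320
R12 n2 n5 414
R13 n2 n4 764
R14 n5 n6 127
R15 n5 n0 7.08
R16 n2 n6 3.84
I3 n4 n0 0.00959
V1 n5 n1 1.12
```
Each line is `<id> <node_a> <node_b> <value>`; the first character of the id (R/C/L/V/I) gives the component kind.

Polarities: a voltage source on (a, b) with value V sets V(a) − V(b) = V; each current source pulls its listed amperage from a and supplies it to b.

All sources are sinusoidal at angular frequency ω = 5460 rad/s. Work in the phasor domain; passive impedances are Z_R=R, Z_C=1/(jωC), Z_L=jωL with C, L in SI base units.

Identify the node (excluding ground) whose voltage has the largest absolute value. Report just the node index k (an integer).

MNA unknowns: 6 node voltages V₁..V_6 plus 1 source current (V1)
R1: Y=0.08000+0.000j on G[4,2]
L1: Y=0.000-0.6518j on G[0,6]
I1: z[1]−=0.00371, z[5]+=0.00371
I2: z[4]−=1.25, z[5]+=1.25
R2: Y=0.003425+0.000j on G[2,6]
R3: Y=0.0003115+0.000j on G[2,6]
R4: Y=0.4167+0.000j on G[3,2]
R5: Y=0.0002740+0.000j on G[3,1]
R6: Y=0.004167+0.000j on G[3,1]
R7: Y=0.8197+0.000j on G[2,1]
R8: Y=0.001253+0.000j on G[5,2]
R9: Y=0.5208+0.000j on G[5,6]
R10: Y=0.001511+0.000j on G[5,1]
R11: Y=0.0001582+0.000j on G[0,6]
R12: Y=0.002415+0.000j on G[2,5]
R13: Y=0.001309+0.000j on G[2,4]
R14: Y=0.007874+0.000j on G[5,6]
R15: Y=0.1412+0.000j on G[5,0]
R16: Y=0.2604+0.000j on G[2,6]
I3: z[4]−=0.00959, z[0]+=0.00959
V1: row V5−V1=1.12, i_V1 at 5,1
solve → V1=-0.5455-0.1166j, V2=-1.569-0.1221j, V3=-1.559-0.1220j, V4=-17.06-0.1221j, V5=0.5745-0.1166j, V6=-0.02531-0.1392j
aux → i_V1=0.8459+0.004505j

4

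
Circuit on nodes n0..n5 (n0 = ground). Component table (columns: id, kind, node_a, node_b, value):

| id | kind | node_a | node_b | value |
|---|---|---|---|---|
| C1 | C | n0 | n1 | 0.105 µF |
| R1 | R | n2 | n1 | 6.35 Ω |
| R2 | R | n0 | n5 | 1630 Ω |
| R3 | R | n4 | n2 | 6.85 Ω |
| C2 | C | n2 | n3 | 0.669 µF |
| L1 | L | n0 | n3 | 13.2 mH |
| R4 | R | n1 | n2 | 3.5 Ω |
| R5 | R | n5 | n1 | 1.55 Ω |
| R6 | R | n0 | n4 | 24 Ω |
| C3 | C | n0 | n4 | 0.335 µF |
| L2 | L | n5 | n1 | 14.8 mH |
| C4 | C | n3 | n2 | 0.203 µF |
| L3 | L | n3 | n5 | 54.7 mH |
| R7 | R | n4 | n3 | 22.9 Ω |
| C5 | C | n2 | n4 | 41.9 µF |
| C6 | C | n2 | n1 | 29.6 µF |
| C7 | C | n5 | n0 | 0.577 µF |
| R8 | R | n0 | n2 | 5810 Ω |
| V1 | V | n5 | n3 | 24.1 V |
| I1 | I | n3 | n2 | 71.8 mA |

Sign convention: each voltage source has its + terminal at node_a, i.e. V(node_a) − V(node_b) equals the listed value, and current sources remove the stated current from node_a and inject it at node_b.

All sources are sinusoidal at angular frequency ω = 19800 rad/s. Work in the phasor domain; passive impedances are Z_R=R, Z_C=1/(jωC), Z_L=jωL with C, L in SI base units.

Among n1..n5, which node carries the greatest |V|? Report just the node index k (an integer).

Apply KCL at each of the 5 non-ground nodes and solve the resulting linear system.
Node n1: branches {C1, R1, R4, R5, L2, C6} → V_1 = -0.005286-3.910j
Node n2: branches {R1, R3, C2, R4, C4, C5, C6, R8, I1} → V_2 = -1.047-3.272j
Node n3: branches {C2, L1, C4, L3, R7, V1, I1} → V_3 = -22.80-3.395j
Node n4: branches {R3, R6, C3, R7, C5} → V_4 = -1.179-2.199j
Node n5: branches {R2, R5, L2, L3, C7, V1} → V_5 = 1.300-3.395j
Source currents: i(V1)=-0.8832-0.3183j

3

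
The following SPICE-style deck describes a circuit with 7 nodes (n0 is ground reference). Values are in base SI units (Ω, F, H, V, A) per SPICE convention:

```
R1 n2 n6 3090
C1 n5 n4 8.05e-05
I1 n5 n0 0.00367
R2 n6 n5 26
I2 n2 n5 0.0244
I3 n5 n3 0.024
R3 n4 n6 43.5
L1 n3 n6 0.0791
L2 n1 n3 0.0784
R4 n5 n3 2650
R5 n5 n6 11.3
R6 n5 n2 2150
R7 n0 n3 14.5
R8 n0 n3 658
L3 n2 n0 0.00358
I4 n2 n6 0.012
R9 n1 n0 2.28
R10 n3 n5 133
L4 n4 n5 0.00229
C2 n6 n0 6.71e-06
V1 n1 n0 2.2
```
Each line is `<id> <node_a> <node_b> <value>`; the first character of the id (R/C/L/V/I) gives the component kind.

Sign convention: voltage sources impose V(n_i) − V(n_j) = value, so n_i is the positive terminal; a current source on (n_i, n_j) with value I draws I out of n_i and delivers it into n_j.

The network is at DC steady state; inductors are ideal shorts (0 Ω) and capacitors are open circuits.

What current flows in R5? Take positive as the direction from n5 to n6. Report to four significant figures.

Apply KCL at each of the 6 non-ground nodes and solve the resulting linear system.
Node n1: branches {L2, R9, V1} → V_1 = 2.200
Node n2: branches {R1, I2, R6, L3, I4} → V_2 = 0.000
Node n3: branches {I3, L1, L2, R4, R7, R8, R10} → V_3 = 2.200
Node n4: branches {C1, R3, L4} → V_4 = 2.173
Node n5: branches {C1, I1, R2, I2, I3, R4, R5, R6, R10, L4} → V_5 = 2.173
Node n6: branches {R1, R2, R3, L1, R5, I4, C2} → V_6 = 2.200
Source currents: i(L1)=-0.007222, i(L2)=0.1241, i(L3)=-0.03468, i(L4)=0.0006234, i(V1)=-1.089

-0.002400 A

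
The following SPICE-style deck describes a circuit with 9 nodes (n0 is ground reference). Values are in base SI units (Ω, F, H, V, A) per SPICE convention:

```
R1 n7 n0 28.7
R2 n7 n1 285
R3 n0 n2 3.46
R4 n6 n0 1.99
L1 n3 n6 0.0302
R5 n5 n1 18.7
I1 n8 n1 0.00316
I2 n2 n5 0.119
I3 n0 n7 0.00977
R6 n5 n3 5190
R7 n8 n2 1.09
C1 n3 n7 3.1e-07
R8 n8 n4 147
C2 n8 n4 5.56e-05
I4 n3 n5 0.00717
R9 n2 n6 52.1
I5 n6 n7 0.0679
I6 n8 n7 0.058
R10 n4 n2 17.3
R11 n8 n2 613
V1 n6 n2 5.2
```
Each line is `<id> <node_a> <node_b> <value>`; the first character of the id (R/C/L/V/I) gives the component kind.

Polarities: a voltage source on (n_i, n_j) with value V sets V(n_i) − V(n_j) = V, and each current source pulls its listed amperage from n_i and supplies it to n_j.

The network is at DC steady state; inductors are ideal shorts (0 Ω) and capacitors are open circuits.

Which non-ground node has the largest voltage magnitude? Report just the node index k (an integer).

5

Element admittances at DC:
  Y(R1) = 0.03484 S between n7,n0
  Y(R2) = 0.003509 S between n7,n1
  Y(R3) = 0.2890 S between n0,n2
  Y(R4) = 0.5025 S between n6,n0
  L1: short n3↔n6 (DC inductor)
  Y(R5) = 0.05348 S between n5,n1
  I1: injects 0.00316 A into n1 (from n8)
  I2: injects 0.119 A into n5 (from n2)
  I3: injects 0.00977 A into n7 (from n0)
  Y(R6) = 0.0001927 S between n5,n3
  Y(R7) = 0.9174 S between n8,n2
  Y(C1) = 0.000 S between n3,n7
  Y(R8) = 0.006803 S between n8,n4
  Y(C2) = 0.000 S between n8,n4
  I4: injects 0.00717 A into n5 (from n3)
  Y(R9) = 0.01919 S between n2,n6
  I5: injects 0.0679 A into n7 (from n6)
  I6: injects 0.058 A into n7 (from n8)
  Y(R10) = 0.05780 S between n4,n2
  Y(R11) = 0.001631 S between n8,n2
  V1: constraint V(n6)−V(n2) = 5.2
Assemble and solve the 10×10 MNA system:
  V(n1)=41.89  V(n2)=-3.613  V(n3)=1.587  V(n4)=-3.620  V(n5)=44.10  V(n6)=1.587  V(n7)=7.370  V(n8)=-3.679
  i(L1)=0.001022  i(V1)=-0.9640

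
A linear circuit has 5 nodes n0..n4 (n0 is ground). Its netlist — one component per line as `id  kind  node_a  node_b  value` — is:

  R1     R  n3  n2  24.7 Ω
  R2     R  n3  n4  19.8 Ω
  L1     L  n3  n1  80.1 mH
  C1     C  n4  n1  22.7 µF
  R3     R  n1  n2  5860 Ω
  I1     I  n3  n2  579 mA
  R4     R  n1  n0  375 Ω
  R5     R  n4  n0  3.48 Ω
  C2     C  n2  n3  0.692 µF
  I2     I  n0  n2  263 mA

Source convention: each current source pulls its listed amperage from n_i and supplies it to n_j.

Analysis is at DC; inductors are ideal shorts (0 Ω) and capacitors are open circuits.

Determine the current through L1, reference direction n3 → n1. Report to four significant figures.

MNA unknowns: 4 node voltages V₁..V_4 plus 1 source current (L1)
R1: Y=0.04049 on G[3,2]
R2: Y=0.05051 on G[3,4]
L1: row V3−V1=0, i_L1 at 3,1
C1: Y=0.000 on G[4,1]
R3: Y=0.0001706 on G[1,2]
I1: z[3]−=0.579, z[2]+=0.579
R4: Y=0.002667 on G[1,0]
R5: Y=0.2874 on G[4,0]
C2: Y=0.000 on G[2,3]
I2: z[0]−=0.263, z[2]+=0.263
solve → V1=5.765, V2=26.47, V3=5.765, V4=0.8617
aux → i_L1=0.01184

0.01184 A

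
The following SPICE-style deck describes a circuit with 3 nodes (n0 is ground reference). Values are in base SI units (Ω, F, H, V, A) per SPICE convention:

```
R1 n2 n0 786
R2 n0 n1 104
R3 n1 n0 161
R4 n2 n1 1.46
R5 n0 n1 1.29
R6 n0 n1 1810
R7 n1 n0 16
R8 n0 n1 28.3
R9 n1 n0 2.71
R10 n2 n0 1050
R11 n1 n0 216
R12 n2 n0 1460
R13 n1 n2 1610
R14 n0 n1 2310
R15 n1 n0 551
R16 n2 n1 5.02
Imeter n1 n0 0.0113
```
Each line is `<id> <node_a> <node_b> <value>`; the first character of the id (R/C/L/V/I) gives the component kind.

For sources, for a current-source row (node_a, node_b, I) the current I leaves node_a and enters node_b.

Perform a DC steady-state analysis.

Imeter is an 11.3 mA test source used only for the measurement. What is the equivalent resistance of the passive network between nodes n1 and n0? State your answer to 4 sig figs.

R_eq = 0.7885 Ω

MNA unknowns: 2 node voltages V₁..V_2
R1: Y=0.001272 on G[2,0]
R2: Y=0.009615 on G[0,1]
R3: Y=0.006211 on G[1,0]
R4: Y=0.6849 on G[2,1]
R5: Y=0.7752 on G[0,1]
R6: Y=0.0005525 on G[0,1]
R7: Y=0.06250 on G[1,0]
R8: Y=0.03534 on G[0,1]
R9: Y=0.3690 on G[1,0]
R10: Y=0.0009524 on G[2,0]
R11: Y=0.004630 on G[1,0]
R12: Y=0.0006849 on G[2,0]
R13: Y=0.0006211 on G[1,2]
R14: Y=0.0004329 on G[0,1]
R15: Y=0.001815 on G[1,0]
R16: Y=0.1992 on G[2,1]
Imeter: z[1]−=0.0113, z[0]+=0.0113
solve → V1=-0.008910, V2=-0.008881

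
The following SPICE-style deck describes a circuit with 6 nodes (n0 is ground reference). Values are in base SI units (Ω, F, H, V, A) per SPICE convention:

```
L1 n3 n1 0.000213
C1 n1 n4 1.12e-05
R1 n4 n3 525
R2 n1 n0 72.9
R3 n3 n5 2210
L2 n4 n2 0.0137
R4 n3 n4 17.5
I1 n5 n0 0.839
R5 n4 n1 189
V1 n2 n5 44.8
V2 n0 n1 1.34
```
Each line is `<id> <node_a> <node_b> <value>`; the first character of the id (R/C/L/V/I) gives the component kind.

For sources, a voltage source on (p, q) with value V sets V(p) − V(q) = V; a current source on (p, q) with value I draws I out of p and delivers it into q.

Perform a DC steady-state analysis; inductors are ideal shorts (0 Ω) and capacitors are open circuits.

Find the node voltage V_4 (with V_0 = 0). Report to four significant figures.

MNA unknowns: 5 node voltages V₁..V_5 plus 4 source currents (L1, L2, V1, V2)
L1: row V3−V1=0, i_L1 at 3,1
C1: Y=0.000 on G[1,4]
R1: Y=0.001905 on G[4,3]
R2: Y=0.01372 on G[1,0]
R3: Y=0.0004525 on G[3,5]
L2: row V4−V2=0, i_L2 at 4,2
R4: Y=0.05714 on G[3,4]
I1: z[5]−=0.839, z[0]+=0.839
R5: Y=0.005291 on G[4,1]
V1: row V2−V5=44.8, i_V1 at 2,5
V2: row V0−V1=1.34, i_V2 at 0,1
solve → V1=-1.340, V2=-13.98, V3=-1.340, V4=-13.98, V5=-58.78
aux → i_L1=-0.7721, i_L2=0.8130, i_V1=0.8130, i_V2=0.8206

-13.98 V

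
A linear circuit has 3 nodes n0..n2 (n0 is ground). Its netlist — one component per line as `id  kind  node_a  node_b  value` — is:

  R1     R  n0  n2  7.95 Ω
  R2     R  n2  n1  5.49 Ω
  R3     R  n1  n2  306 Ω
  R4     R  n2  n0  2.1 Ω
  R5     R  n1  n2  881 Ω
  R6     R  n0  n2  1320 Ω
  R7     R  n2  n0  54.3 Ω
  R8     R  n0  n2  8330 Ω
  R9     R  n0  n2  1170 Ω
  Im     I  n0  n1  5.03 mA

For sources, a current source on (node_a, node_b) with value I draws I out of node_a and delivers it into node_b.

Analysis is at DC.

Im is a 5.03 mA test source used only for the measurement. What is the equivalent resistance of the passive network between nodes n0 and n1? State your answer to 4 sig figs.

Apply KCL at each of the 2 non-ground nodes and solve the resulting linear system.
Node n1: branches {R2, R3, R5, Im} → V_1 = 0.03505
Node n2: branches {R1, R2, R3, R4, R5, R6, R7, R8, R9} → V_2 = 0.008085

R_eq = 6.968 Ω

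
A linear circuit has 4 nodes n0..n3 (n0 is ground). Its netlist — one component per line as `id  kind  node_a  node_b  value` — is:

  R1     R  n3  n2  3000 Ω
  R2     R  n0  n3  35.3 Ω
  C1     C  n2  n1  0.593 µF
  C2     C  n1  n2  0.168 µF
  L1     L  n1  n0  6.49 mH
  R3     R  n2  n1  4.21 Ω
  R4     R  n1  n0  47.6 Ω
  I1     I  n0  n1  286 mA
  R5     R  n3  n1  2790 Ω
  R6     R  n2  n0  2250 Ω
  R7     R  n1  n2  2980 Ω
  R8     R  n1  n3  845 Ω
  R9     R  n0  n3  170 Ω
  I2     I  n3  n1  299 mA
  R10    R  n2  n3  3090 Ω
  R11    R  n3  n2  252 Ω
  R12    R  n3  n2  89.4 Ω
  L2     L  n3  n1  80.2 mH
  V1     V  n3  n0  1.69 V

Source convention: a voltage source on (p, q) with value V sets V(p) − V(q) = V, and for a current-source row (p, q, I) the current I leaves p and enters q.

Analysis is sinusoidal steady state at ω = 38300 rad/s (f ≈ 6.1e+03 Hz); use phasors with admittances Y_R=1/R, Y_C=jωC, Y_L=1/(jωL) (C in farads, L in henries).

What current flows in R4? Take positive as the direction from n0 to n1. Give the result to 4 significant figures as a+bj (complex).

MNA unknowns: 3 node voltages V₁..V_3 plus 1 source current (V1)
R1: Y=0.0003333+0.000j on G[3,2]
R2: Y=0.02833+0.000j on G[0,3]
C1: Y=0.000+0.02271j on G[2,1]
C2: Y=0.000+0.006434j on G[1,2]
L1: Y=0.000-0.004023j on G[1,0]
R3: Y=0.2375+0.000j on G[2,1]
R4: Y=0.02101+0.000j on G[1,0]
I1: z[0]−=0.286, z[1]+=0.286
R5: Y=0.0003584+0.000j on G[3,1]
R6: Y=0.0004444+0.000j on G[2,0]
R7: Y=0.0003356+0.000j on G[1,2]
R8: Y=0.001183+0.000j on G[1,3]
R9: Y=0.005882+0.000j on G[0,3]
I2: z[3]−=0.299, z[1]+=0.299
R10: Y=0.0003236+0.000j on G[2,3]
R11: Y=0.003968+0.000j on G[3,2]
R12: Y=0.01119+0.000j on G[3,2]
L2: Y=0.000-0.0003256j on G[3,1]
V1: row V3−V0=1.69, i_V1 at 3,0
solve → V1=16.02+1.784j, V2=15.10+1.776j, V3=1.690+0.000j
aux → i_V1=-0.1222+0.02616j

-0.3365-0.03748j A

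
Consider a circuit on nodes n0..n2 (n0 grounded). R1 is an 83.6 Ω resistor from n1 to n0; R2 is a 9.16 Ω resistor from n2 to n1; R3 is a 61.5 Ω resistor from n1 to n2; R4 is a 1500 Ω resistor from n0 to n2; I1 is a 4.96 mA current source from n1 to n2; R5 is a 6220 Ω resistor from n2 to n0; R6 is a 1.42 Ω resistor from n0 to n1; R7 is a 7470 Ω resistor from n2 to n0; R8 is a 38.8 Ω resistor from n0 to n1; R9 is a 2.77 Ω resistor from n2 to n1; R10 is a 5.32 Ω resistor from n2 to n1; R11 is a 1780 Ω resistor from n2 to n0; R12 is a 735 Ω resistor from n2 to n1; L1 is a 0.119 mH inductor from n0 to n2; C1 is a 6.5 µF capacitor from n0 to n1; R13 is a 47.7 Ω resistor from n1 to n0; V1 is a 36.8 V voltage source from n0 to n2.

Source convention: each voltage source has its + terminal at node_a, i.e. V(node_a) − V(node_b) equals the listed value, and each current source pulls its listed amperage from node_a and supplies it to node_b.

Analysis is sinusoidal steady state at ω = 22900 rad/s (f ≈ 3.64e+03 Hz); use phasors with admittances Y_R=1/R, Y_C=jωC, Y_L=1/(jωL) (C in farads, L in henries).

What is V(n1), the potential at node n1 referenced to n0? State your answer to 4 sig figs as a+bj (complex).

-17.11+1.770j V

Element admittances at ω=22900 rad/s:
  Y(R1) = 0.01196+0.000j S between n1,n0
  Y(R2) = 0.1092+0.000j S between n2,n1
  Y(R3) = 0.01626+0.000j S between n1,n2
  Y(R4) = 0.0006667+0.000j S between n0,n2
  I1: injects 0.00496 A into n2 (from n1)
  Y(R5) = 0.0001608+0.000j S between n2,n0
  Y(R6) = 0.7042+0.000j S between n0,n1
  Y(R7) = 0.0001339+0.000j S between n2,n0
  Y(R8) = 0.02577+0.000j S between n0,n1
  Y(R9) = 0.3610+0.000j S between n2,n1
  Y(R10) = 0.1880+0.000j S between n2,n1
  Y(R11) = 0.0005618+0.000j S between n2,n0
  Y(R12) = 0.001361+0.000j S between n2,n1
  Y(L1) = 0.000-0.3670j S between n0,n2
  Y(C1) = 0.000+0.1488j S between n0,n1
  Y(R13) = 0.02096+0.000j S between n1,n0
  V1: constraint V(n0)−V(n2) = 36.8
Assemble and solve the 3×3 MNA system:
  V(n1)=-17.11+1.770j  V(n2)=-36.80+0.000j
  i(V1)=-13.37+12.31j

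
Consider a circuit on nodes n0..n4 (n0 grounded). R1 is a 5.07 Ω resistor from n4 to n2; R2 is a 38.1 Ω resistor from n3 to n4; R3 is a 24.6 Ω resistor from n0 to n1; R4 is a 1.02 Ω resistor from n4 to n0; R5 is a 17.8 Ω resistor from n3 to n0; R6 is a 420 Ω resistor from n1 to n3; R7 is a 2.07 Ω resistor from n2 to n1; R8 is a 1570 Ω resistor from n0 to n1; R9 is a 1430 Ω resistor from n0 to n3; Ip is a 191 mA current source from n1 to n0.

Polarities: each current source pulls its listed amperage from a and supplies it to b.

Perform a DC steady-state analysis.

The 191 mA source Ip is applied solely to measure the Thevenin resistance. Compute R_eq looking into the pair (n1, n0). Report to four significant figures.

Apply KCL at each of the 4 non-ground nodes and solve the resulting linear system.
Node n1: branches {R3, R6, R7, R8, Ip} → V_1 = -1.149
Node n2: branches {R1, R7} → V_2 = -0.8570
Node n3: branches {R2, R5, R6, R9} → V_3 = -0.07559
Node n4: branches {R1, R2, R4} → V_4 = -0.1421

R_eq = 6.015 Ω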